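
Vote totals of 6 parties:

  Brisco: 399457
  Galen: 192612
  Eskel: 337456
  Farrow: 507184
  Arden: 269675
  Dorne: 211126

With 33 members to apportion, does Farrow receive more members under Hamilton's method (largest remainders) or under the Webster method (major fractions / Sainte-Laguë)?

Hamilton

Hamilton: Brisco 7, Galen 3, Eskel 6, Farrow 9, Arden 5, Dorne 3.
Webster: Brisco 7, Galen 3, Eskel 6, Farrow 8, Arden 5, Dorne 4.
Farrow gets 9 under Hamilton and 8 under Webster.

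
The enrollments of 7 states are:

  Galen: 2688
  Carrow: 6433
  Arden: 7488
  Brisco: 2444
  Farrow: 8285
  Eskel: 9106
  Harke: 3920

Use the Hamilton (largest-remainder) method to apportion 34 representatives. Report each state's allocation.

The standard divisor is 40364/34 ≈ 1187.176.
Standard quotas: Galen 2.2642, Carrow 5.4187, Arden 6.3074, Brisco 2.0587, Farrow 6.9787, Eskel 7.6703, Harke 3.3020.
Lower quotas: Galen 2, Carrow 5, Arden 6, Brisco 2, Farrow 6, Eskel 7, Harke 3 (sum 31, leaving 3 seats).
Remainders in descending order: Farrow 0.9787, Eskel 0.6703, Carrow 0.4187, Arden 0.3074, Harke 0.3020, Galen 0.2642, Brisco 0.0587.
Largest remainders: Farrow, Eskel, Carrow receive the extra seats.

Galen 2; Carrow 6; Arden 6; Brisco 2; Farrow 7; Eskel 8; Harke 3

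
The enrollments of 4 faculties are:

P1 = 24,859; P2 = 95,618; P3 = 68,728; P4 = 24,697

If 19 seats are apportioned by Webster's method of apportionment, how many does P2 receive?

Standard divisor 213902/19 ≈ 11258; standard quotas: P1 2.208, P2 8.493, P3 6.105, P4 2.194.
Rounding to the nearest integer gives 2, 8, 6, 2 = 18 seats, so the divisor must be adjusted.
With modified divisor 10900: modified quotas P1 2.281, P2 8.772, P3 6.305, P4 2.266.
Rounding to the nearest integer: P1 2, P2 9, P3 6, P4 2 (total 19).
P2 receives 9.

9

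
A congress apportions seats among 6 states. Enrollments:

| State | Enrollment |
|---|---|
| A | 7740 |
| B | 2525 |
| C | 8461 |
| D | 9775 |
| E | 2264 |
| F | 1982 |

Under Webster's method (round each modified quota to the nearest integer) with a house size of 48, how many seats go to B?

4

Standard divisor 32747/48 ≈ 682.229; standard quotas: A 11.345, B 3.701, C 12.402, D 14.328, E 3.319, F 2.905.
Rounding to the nearest integer gives 11, 4, 12, 14, 3, 3 = 47 seats, so the divisor must be adjusted.
With modified divisor 675.5: modified quotas A 11.458, B 3.738, C 12.526, D 14.471, E 3.352, F 2.934.
Rounding to the nearest integer: A 11, B 4, C 13, D 14, E 3, F 3 (total 48).
B receives 4.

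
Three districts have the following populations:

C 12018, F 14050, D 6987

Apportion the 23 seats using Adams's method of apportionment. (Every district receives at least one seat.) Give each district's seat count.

C=8; F=10; D=5

Standard divisor 33055/23 ≈ 1437.174; standard quotas: C 8.362, F 9.776, D 4.862.
Rounding up gives 9, 10, 5 = 24 seats, so the divisor must be adjusted.
With modified divisor 1530: modified quotas C 7.855, F 9.183, D 4.567.
Rounding up: C 8, F 10, D 5 (total 23).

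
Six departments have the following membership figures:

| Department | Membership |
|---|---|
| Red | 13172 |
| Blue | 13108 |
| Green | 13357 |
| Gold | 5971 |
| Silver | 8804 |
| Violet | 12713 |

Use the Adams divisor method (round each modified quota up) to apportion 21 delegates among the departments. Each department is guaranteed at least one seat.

Red=4, Blue=4, Green=4, Gold=2, Silver=3, Violet=4

Standard divisor 67125/21 ≈ 3196.429; standard quotas: Red 4.121, Blue 4.101, Green 4.179, Gold 1.868, Silver 2.754, Violet 3.977.
Rounding up gives 5, 5, 5, 2, 3, 4 = 24 seats, so the divisor must be adjusted.
With modified divisor 3800: modified quotas Red 3.466, Blue 3.449, Green 3.515, Gold 1.571, Silver 2.317, Violet 3.346.
Rounding up: Red 4, Blue 4, Green 4, Gold 2, Silver 3, Violet 4 (total 21).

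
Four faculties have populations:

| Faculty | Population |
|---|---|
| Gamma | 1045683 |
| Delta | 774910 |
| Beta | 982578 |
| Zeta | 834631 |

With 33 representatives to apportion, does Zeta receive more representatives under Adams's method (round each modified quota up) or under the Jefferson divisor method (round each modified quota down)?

Adams

Adams: Gamma 9, Delta 7, Beta 9, Zeta 8.
Jefferson: Gamma 10, Delta 7, Beta 9, Zeta 7.
Zeta gets 8 under Adams and 7 under Jefferson.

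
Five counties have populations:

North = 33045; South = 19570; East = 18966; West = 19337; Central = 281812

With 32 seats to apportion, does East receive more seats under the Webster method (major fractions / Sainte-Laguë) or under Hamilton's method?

Webster

Webster: North 3, South 2, East 2, West 2, Central 23.
Hamilton: North 3, South 2, East 1, West 2, Central 24.
East gets 2 under Webster and 1 under Hamilton.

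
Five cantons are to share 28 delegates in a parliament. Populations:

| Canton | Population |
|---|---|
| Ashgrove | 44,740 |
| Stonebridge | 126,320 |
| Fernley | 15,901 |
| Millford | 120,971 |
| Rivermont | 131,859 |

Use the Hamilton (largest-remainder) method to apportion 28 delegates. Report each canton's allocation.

Total 439791; standard divisor 439791/28 ≈ 15706.821.
Standard quotas: Ashgrove 2.8484, Stonebridge 8.0424, Fernley 1.0124, Millford 7.7018, Rivermont 8.3950.
Lower quotas: Ashgrove 2, Stonebridge 8, Fernley 1, Millford 7, Rivermont 8 (sum 26, leaving 2 seats).
Remainders in descending order: Ashgrove 0.8484, Millford 0.7018, Rivermont 0.3950, Stonebridge 0.0424, Fernley 0.0124.
Largest remainders: Ashgrove, Millford receive the extra seats.

Ashgrove 3, Stonebridge 8, Fernley 1, Millford 8, Rivermont 8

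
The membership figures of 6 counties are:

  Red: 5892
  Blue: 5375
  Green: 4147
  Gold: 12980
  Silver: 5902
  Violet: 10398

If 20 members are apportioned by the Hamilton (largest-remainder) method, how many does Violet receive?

5

The standard divisor is 44694/20 ≈ 2234.7.
Standard quotas: Red 2.6366, Blue 2.4052, Green 1.8557, Gold 5.8084, Silver 2.6411, Violet 4.6530.
Lower quotas: Red 2, Blue 2, Green 1, Gold 5, Silver 2, Violet 4 (sum 16, leaving 4 seats).
Remainders in descending order: Green 0.8557, Gold 0.8084, Violet 0.6530, Silver 0.6411, Red 0.6366, Blue 0.4052.
The surplus seats go to Green, Gold, Violet, Silver.
Violet receives 5.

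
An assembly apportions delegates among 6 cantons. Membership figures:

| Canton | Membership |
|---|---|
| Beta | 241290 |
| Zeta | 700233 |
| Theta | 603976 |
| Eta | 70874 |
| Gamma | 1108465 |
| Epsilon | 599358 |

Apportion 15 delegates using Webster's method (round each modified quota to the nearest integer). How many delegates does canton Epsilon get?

3

Standard divisor 3324196/15 ≈ 221613.067; standard quotas: Beta 1.089, Zeta 3.160, Theta 2.725, Eta 0.320, Gamma 5.002, Epsilon 2.705.
Rounding to the nearest integer gives Beta 1, Zeta 3, Theta 3, Eta 0, Gamma 5, Epsilon 3 — total 15, matching the house size, so no adjustment is needed.
Epsilon receives 3.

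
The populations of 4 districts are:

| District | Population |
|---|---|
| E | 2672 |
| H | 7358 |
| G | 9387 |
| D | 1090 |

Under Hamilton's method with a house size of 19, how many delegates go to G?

Standard divisor: 20507 ÷ 19 ≈ 1079.316.
Standard quotas: E 2.4756, H 6.8173, G 8.6972, D 1.0099.
Lower quotas: E 2, H 6, G 8, D 1 (sum 17, leaving 2 seats).
Remainders in descending order: H 0.8173, G 0.6972, E 0.4756, D 0.0099.
Largest remainders: H, G receive the extra seats.
G receives 9.

9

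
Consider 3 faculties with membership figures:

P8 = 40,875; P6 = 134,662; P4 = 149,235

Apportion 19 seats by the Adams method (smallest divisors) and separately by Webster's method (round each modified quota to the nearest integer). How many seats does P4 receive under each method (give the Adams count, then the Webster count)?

8 and 9

Adams: P8 3, P6 8, P4 8.
Webster: P8 2, P6 8, P4 9.
P4 gets 8 under Adams and 9 under Webster.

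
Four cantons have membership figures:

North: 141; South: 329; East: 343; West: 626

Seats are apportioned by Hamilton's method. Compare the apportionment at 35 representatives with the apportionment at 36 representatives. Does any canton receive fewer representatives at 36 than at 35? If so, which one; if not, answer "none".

At 35 seats: North 4, South 8, East 8, West 15.
At 36 seats: North 3, South 8, East 9, West 16.
North drops from 4 to 3.

North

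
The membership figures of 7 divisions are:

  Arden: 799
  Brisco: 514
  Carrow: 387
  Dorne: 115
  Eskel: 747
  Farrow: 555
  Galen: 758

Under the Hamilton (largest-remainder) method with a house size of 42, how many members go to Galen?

8

The standard divisor is 3875/42 ≈ 92.262.
Standard quotas: Arden 8.660, Brisco 5.571, Carrow 4.195, Dorne 1.246, Eskel 8.097, Farrow 6.015, Galen 8.216.
Lower quotas: Arden 8, Brisco 5, Carrow 4, Dorne 1, Eskel 8, Farrow 6, Galen 8 (sum 40, leaving 2 seats).
Remainders in descending order: Arden 0.660, Brisco 0.571, Dorne 0.246, Galen 0.216, Carrow 0.195, Eskel 0.097, Farrow 0.015.
Largest remainders: Arden, Brisco receive the extra seats.
Galen receives 8.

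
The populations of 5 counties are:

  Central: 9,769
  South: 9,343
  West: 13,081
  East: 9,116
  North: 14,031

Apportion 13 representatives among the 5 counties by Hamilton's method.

Central 2, South 2, West 3, East 2, North 4

Total 55340; standard divisor 55340/13 ≈ 4256.923.
Standard quotas: Central 2.2949, South 2.1948, West 3.0729, East 2.1415, North 3.2960.
Lower quotas: Central 2, South 2, West 3, East 2, North 3 (sum 12, leaving 1 seat).
Remainders in descending order: North 0.2960, Central 0.2949, South 0.1948, East 0.1415, West 0.0729.
Largest remainder: North receives the extra seat.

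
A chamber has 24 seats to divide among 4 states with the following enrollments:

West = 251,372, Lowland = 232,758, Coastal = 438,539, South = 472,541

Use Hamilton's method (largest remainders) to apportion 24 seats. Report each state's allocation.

West 4, Lowland 4, Coastal 8, South 8

Standard divisor: 1395210 ÷ 24 ≈ 58133.75.
Standard quotas: West 4.3240, Lowland 4.0038, Coastal 7.5436, South 8.1285.
Lower quotas: West 4, Lowland 4, Coastal 7, South 8 (sum 23, leaving 1 seat).
Remainders in descending order: Coastal 0.5436, West 0.3240, South 0.1285, Lowland 0.0038.
Largest remainder: Coastal receives the extra seat.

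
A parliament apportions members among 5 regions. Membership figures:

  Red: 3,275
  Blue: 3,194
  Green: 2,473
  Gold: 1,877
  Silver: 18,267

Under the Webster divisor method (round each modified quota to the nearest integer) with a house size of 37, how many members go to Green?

3

Standard divisor 29086/37 ≈ 786.108; standard quotas: Red 4.166, Blue 4.063, Green 3.146, Gold 2.388, Silver 23.237.
Rounding to the nearest integer gives 4, 4, 3, 2, 23 = 36 seats, so the divisor must be adjusted.
With modified divisor 760: modified quotas Red 4.309, Blue 4.203, Green 3.254, Gold 2.470, Silver 24.036.
Rounding to the nearest integer: Red 4, Blue 4, Green 3, Gold 2, Silver 24 (total 37).
Green receives 3.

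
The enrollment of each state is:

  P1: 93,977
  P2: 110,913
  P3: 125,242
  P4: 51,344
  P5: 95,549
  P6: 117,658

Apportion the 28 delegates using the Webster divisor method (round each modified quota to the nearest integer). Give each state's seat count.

P1: 4; P2: 5; P3: 6; P4: 2; P5: 5; P6: 6

Standard divisor 594683/28 ≈ 21238.679; standard quotas: P1 4.425, P2 5.222, P3 5.897, P4 2.417, P5 4.499, P6 5.540.
Rounding to the nearest integer gives 4, 5, 6, 2, 4, 6 = 27 seats, so the divisor must be adjusted.
With modified divisor 21100: modified quotas P1 4.454, P2 5.257, P3 5.936, P4 2.433, P5 4.528, P6 5.576.
Rounding to the nearest integer: P1 4, P2 5, P3 6, P4 2, P5 5, P6 6 (total 28).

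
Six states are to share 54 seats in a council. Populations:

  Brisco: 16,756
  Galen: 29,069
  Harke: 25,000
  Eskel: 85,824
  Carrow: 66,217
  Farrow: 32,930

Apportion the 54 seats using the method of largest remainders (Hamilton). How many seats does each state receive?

Brisco 4, Galen 6, Harke 5, Eskel 18, Carrow 14, Farrow 7

The standard divisor is 255796/54 ≈ 4736.963.
Standard quotas: Brisco 3.5373, Galen 6.1366, Harke 5.2776, Eskel 18.1179, Carrow 13.9788, Farrow 6.9517.
Lower quotas: Brisco 3, Galen 6, Harke 5, Eskel 18, Carrow 13, Farrow 6 (sum 51, leaving 3 seats).
Remainders in descending order: Carrow 0.9788, Farrow 0.9517, Brisco 0.5373, Harke 0.2776, Galen 0.1366, Eskel 0.1179.
Largest remainders: Carrow, Farrow, Brisco receive the extra seats.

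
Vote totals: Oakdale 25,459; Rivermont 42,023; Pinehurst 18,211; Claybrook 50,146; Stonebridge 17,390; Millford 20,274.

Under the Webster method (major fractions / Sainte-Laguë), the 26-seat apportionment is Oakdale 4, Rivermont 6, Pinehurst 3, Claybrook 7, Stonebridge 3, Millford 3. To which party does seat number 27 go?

Claybrook

Priority for the next seat is population ÷ (current seats + 0.5).
Priorities: Oakdale 5657.556, Rivermont 6465.077, Pinehurst 5203.143, Claybrook 6686.133, Stonebridge 4968.571, Millford 5792.571.
Highest priority: Claybrook.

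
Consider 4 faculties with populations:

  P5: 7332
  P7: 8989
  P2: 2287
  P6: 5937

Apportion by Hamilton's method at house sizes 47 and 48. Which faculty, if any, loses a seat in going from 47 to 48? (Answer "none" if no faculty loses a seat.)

At 47 seats: P5 14, P7 17, P2 5, P6 11.
At 48 seats: P5 14, P7 18, P2 4, P6 12.
P2 drops from 5 to 4.

P2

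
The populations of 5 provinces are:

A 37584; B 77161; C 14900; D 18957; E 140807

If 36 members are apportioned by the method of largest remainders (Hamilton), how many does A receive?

The standard divisor is 289409/36 ≈ 8039.139.
Standard quotas: A 4.6751, B 9.5982, C 1.8534, D 2.3581, E 17.5152.
Lower quotas: A 4, B 9, C 1, D 2, E 17 (sum 33, leaving 3 seats).
Remainders in descending order: C 0.8534, A 0.6751, B 0.5982, E 0.5152, D 0.3581.
The surplus seats go to C, A, B.
A receives 5.

5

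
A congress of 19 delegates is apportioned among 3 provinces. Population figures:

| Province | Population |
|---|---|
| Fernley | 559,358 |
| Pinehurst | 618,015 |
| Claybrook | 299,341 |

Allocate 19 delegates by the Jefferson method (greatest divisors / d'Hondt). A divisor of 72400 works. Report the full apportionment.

With modified divisor 72400: modified quotas Fernley 7.726, Pinehurst 8.536, Claybrook 4.135.
Rounding down: Fernley 7, Pinehurst 8, Claybrook 4 (total 19).

Fernley=7, Pinehurst=8, Claybrook=4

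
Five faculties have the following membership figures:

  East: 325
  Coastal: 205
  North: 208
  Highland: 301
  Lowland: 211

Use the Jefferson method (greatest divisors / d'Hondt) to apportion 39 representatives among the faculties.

East=10, Coastal=6, North=6, Highland=10, Lowland=7

Standard divisor 1250/39 ≈ 32.051; standard quotas: East 10.140, Coastal 6.396, North 6.490, Highland 9.391, Lowland 6.583.
Rounding down gives 10, 6, 6, 9, 6 = 37 seats, so the divisor must be adjusted.
With modified divisor 30: modified quotas East 10.833, Coastal 6.833, North 6.933, Highland 10.033, Lowland 7.033.
Rounding down: East 10, Coastal 6, North 6, Highland 10, Lowland 7 (total 39).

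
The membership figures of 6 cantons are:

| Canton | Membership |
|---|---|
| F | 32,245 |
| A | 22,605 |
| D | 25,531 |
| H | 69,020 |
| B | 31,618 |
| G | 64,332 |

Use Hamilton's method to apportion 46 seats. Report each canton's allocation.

Total 245351; standard divisor 245351/46 ≈ 5333.717.
Standard quotas: F 6.0455, A 4.2381, D 4.7867, H 12.9403, B 5.9279, G 12.0614.
Lower quotas: F 6, A 4, D 4, H 12, B 5, G 12 (sum 43, leaving 3 seats).
Remainders in descending order: H 0.9403, B 0.9279, D 0.7867, A 0.2381, G 0.0614, F 0.0455.
The surplus seats go to H, B, D.

F=6, A=4, D=5, H=13, B=6, G=12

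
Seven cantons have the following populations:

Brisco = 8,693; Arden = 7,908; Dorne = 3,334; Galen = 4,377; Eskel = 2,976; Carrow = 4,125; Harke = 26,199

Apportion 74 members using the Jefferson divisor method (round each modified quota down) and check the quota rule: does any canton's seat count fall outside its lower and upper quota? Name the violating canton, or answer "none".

Standard quotas: Brisco 11.166, Arden 10.157, Dorne 4.282, Galen 5.622, Eskel 3.823, Carrow 5.298, Harke 33.651.
Jefferson allocation: Brisco 11, Arden 10, Dorne 4, Galen 5, Eskel 4, Carrow 5, Harke 35.
Harke has quota 33.651 (lower 33, upper 34) but receives 35 — outside the quota interval.

Harke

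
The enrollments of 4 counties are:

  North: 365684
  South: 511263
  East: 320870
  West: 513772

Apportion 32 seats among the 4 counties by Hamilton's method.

North 7, South 9, East 6, West 10

Standard divisor: 1711589 ÷ 32 ≈ 53487.156.
Standard quotas: North 6.8369, South 9.5586, East 5.9990, West 9.6055.
Lower quotas: North 6, South 9, East 5, West 9 (sum 29, leaving 3 seats).
Remainders in descending order: East 0.9990, North 0.8369, West 0.6055, South 0.5586.
The surplus seats go to East, North, West.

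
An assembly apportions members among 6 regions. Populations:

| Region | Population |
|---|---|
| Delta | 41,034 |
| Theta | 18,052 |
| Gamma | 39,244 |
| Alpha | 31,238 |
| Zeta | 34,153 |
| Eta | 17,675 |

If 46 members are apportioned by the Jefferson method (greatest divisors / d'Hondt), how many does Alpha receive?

Standard divisor 181396/46 ≈ 3943.391; standard quotas: Delta 10.406, Theta 4.578, Gamma 9.952, Alpha 7.922, Zeta 8.661, Eta 4.482.
Rounding down gives 10, 4, 9, 7, 8, 4 = 42 seats, so the divisor must be adjusted.
With modified divisor 3700: modified quotas Delta 11.090, Theta 4.879, Gamma 10.606, Alpha 8.443, Zeta 9.231, Eta 4.777.
Rounding down: Delta 11, Theta 4, Gamma 10, Alpha 8, Zeta 9, Eta 4 (total 46).
Alpha receives 8.

8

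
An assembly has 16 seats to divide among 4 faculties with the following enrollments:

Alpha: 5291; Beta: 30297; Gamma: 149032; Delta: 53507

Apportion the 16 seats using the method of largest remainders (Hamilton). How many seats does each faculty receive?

Standard divisor: 238127 ÷ 16 ≈ 14882.938.
Standard quotas: Alpha 0.3555, Beta 2.0357, Gamma 10.0136, Delta 3.5952.
Lower quotas: Alpha 0, Beta 2, Gamma 10, Delta 3 (sum 15, leaving 1 seat).
Remainders in descending order: Delta 0.5952, Alpha 0.3555, Beta 0.0357, Gamma 0.0136.
Largest remainder: Delta receives the extra seat.

Alpha 0, Beta 2, Gamma 10, Delta 4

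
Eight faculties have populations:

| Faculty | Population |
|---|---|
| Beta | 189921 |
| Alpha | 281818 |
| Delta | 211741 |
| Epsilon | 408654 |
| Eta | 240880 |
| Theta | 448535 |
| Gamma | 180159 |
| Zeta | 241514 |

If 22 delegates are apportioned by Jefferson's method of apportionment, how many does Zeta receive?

2

Standard divisor 2203222/22 ≈ 100146.455; standard quotas: Beta 1.896, Alpha 2.814, Delta 2.114, Epsilon 4.081, Eta 2.405, Theta 4.479, Gamma 1.799, Zeta 2.412.
Rounding down gives 1, 2, 2, 4, 2, 4, 1, 2 = 18 seats, so the divisor must be adjusted.
With modified divisor 85700: modified quotas Beta 2.216, Alpha 3.288, Delta 2.471, Epsilon 4.768, Eta 2.811, Theta 5.234, Gamma 2.102, Zeta 2.818.
Rounding down: Beta 2, Alpha 3, Delta 2, Epsilon 4, Eta 2, Theta 5, Gamma 2, Zeta 2 (total 22).
Zeta receives 2.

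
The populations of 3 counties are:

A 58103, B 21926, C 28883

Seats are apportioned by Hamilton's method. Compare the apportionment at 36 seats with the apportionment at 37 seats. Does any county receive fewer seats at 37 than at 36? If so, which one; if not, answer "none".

none

At 36 seats: A 19, B 7, C 10.
At 37 seats: A 20, B 7, C 10.
No county's allocation decreased.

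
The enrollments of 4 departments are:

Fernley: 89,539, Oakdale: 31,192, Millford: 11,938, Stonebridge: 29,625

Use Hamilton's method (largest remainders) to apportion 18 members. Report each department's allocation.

Fernley=10, Oakdale=4, Millford=1, Stonebridge=3

Standard divisor: 162294 ÷ 18 ≈ 9016.333.
Standard quotas: Fernley 9.9308, Oakdale 3.4595, Millford 1.3240, Stonebridge 3.2857.
Lower quotas: Fernley 9, Oakdale 3, Millford 1, Stonebridge 3 (sum 16, leaving 2 seats).
Remainders in descending order: Fernley 0.9308, Oakdale 0.4595, Millford 0.3240, Stonebridge 0.2857.
Largest remainders: Fernley, Oakdale receive the extra seats.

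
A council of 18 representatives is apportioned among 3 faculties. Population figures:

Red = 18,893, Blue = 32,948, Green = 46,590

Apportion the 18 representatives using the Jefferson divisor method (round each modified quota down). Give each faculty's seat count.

Red: 3; Blue: 6; Green: 9

Standard divisor 98431/18 ≈ 5468.389; standard quotas: Red 3.455, Blue 6.025, Green 8.520.
Rounding down gives 3, 6, 8 = 17 seats, so the divisor must be adjusted.
With modified divisor 4900: modified quotas Red 3.856, Blue 6.724, Green 9.508.
Rounding down: Red 3, Blue 6, Green 9 (total 18).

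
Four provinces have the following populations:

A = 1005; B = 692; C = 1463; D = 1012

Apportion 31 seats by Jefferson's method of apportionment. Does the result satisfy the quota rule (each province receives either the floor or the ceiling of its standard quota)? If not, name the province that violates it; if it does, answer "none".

Standard quotas: A 7.468, B 5.142, C 10.871, D 7.520.
Jefferson allocation: A 7, B 5, C 11, D 8.
Every allocation lies between the lower and upper quota.

none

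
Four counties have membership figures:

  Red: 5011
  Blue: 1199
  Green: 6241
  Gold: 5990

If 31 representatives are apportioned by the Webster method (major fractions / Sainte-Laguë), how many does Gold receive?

Standard divisor 18441/31 ≈ 594.871; standard quotas: Red 8.424, Blue 2.016, Green 10.491, Gold 10.069.
Rounding to the nearest integer gives 8, 2, 10, 10 = 30 seats, so the divisor must be adjusted.
With modified divisor 592: modified quotas Red 8.465, Blue 2.025, Green 10.542, Gold 10.118.
Rounding to the nearest integer: Red 8, Blue 2, Green 11, Gold 10 (total 31).
Gold receives 10.

10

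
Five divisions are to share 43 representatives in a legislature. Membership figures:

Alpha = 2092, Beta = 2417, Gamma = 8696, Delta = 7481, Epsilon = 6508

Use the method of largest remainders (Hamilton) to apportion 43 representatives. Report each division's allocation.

Total 27194; standard divisor 27194/43 ≈ 632.419.
Standard quotas: Alpha 3.3079, Beta 3.8218, Gamma 13.7504, Delta 11.8292, Epsilon 10.2907.
Lower quotas: Alpha 3, Beta 3, Gamma 13, Delta 11, Epsilon 10 (sum 40, leaving 3 seats).
Remainders in descending order: Delta 0.8292, Beta 0.8218, Gamma 0.7504, Alpha 0.3079, Epsilon 0.2907.
The surplus seats go to Delta, Beta, Gamma.

Alpha 3, Beta 4, Gamma 14, Delta 12, Epsilon 10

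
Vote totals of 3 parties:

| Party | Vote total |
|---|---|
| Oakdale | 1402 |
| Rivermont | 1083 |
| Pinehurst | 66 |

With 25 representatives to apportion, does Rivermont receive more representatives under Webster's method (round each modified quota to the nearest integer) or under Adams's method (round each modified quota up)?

Adams

Webster: Oakdale 14, Rivermont 10, Pinehurst 1.
Adams: Oakdale 13, Rivermont 11, Pinehurst 1.
Rivermont gets 10 under Webster and 11 under Adams.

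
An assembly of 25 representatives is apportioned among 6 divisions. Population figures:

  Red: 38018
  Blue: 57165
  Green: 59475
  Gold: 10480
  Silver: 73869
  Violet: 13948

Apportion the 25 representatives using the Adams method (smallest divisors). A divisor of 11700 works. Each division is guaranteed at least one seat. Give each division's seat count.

Red=4, Blue=5, Green=6, Gold=1, Silver=7, Violet=2

With modified divisor 11700: modified quotas Red 3.249, Blue 4.886, Green 5.083, Gold 0.896, Silver 6.314, Violet 1.192.
Rounding up: Red 4, Blue 5, Green 6, Gold 1, Silver 7, Violet 2 (total 25).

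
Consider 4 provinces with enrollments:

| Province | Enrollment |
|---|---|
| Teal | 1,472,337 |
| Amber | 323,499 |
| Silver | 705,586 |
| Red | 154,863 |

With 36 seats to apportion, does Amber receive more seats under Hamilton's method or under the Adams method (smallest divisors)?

Adams

Hamilton: Teal 20, Amber 4, Silver 10, Red 2.
Adams: Teal 19, Amber 5, Silver 10, Red 2.
Amber gets 4 under Hamilton and 5 under Adams.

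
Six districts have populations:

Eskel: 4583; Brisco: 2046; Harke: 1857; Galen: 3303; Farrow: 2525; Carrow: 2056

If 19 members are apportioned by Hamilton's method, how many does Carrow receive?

Total 16370; standard divisor 16370/19 ≈ 861.579.
Standard quotas: Eskel 5.319, Brisco 2.375, Harke 2.155, Galen 3.834, Farrow 2.931, Carrow 2.386.
Lower quotas: Eskel 5, Brisco 2, Harke 2, Galen 3, Farrow 2, Carrow 2 (sum 16, leaving 3 seats).
Remainders in descending order: Farrow 0.931, Galen 0.834, Carrow 0.386, Brisco 0.375, Eskel 0.319, Harke 0.155.
The surplus seats go to Farrow, Galen, Carrow.
Carrow receives 3.

3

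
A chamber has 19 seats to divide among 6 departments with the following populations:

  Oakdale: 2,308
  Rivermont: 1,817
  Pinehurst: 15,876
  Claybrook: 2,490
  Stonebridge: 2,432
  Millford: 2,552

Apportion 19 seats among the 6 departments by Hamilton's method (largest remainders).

Standard divisor: 27475 ÷ 19 ≈ 1446.053.
Standard quotas: Oakdale 1.5961, Rivermont 1.2565, Pinehurst 10.9789, Claybrook 1.7219, Stonebridge 1.6818, Millford 1.7648.
Lower quotas: Oakdale 1, Rivermont 1, Pinehurst 10, Claybrook 1, Stonebridge 1, Millford 1 (sum 15, leaving 4 seats).
Remainders in descending order: Pinehurst 0.9789, Millford 0.7648, Claybrook 0.7219, Stonebridge 0.6818, Oakdale 0.5961, Rivermont 0.2565.
The surplus seats go to Pinehurst, Millford, Claybrook, Stonebridge.

Oakdale=1; Rivermont=1; Pinehurst=11; Claybrook=2; Stonebridge=2; Millford=2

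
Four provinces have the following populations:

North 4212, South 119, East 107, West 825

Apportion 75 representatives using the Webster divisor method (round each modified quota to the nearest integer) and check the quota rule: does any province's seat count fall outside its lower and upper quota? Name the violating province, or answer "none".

Standard quotas: North 60.023, South 1.696, East 1.525, West 11.757.
Webster allocation: North 59, South 2, East 2, West 12.
North has quota 60.023 (lower 60, upper 61) but receives 59 — outside the quota interval.

North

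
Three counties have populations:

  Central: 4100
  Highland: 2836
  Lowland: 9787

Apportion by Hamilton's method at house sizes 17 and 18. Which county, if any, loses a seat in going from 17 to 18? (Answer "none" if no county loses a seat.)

At 17 seats: Central 4, Highland 3, Lowland 10.
At 18 seats: Central 4, Highland 3, Lowland 11.
No county's allocation decreased.

none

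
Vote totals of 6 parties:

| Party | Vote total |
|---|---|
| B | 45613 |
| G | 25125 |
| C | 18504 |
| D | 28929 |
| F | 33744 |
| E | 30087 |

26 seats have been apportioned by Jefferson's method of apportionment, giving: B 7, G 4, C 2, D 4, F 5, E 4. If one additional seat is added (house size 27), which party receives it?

C

Priority for the next seat is population ÷ (current seats + 1).
Priorities: B 5701.625, G 5025.000, C 6168.000, D 5785.800, F 5624.000, E 6017.400.
Highest priority: C.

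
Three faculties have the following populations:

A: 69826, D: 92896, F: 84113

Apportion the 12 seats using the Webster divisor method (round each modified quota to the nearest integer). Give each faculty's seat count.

A=3; D=5; F=4

Standard divisor 246835/12 ≈ 20569.583; standard quotas: A 3.395, D 4.516, F 4.089.
Rounding to the nearest integer gives A 3, D 5, F 4 — total 12, matching the house size, so no adjustment is needed.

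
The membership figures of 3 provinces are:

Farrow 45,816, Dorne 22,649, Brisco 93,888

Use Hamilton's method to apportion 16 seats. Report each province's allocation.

Total 162353; standard divisor 162353/16 ≈ 10147.062.
Standard quotas: Farrow 4.5152, Dorne 2.2321, Brisco 9.2527.
Lower quotas: Farrow 4, Dorne 2, Brisco 9 (sum 15, leaving 1 seat).
Remainders in descending order: Farrow 0.5152, Brisco 0.2527, Dorne 0.2321.
The surplus seat goes to Farrow.

Farrow: 5, Dorne: 2, Brisco: 9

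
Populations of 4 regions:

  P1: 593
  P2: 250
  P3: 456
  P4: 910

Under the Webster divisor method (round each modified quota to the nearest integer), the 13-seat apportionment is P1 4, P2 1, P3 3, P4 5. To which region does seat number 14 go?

P2

Priority for the next seat is population ÷ (current seats + 0.5).
Priorities: P1 131.778, P2 166.667, P3 130.286, P4 165.455.
Highest priority: P2.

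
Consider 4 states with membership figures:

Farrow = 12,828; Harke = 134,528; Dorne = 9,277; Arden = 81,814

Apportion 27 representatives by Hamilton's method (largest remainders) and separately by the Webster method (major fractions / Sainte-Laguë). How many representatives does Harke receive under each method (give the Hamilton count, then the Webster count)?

15 and 16

Hamilton: Farrow 2, Harke 15, Dorne 1, Arden 9.
Webster: Farrow 1, Harke 16, Dorne 1, Arden 9.
Harke gets 15 under Hamilton and 16 under Webster.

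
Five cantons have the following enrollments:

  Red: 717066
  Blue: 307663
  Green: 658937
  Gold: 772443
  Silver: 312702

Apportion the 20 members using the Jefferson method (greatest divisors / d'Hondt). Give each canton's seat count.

Red 5, Blue 2, Green 5, Gold 6, Silver 2

Standard divisor 2768811/20 ≈ 138440.55; standard quotas: Red 5.180, Blue 2.222, Green 4.760, Gold 5.580, Silver 2.259.
Rounding down gives 5, 2, 4, 5, 2 = 18 seats, so the divisor must be adjusted.
With modified divisor 124100: modified quotas Red 5.778, Blue 2.479, Green 5.310, Gold 6.224, Silver 2.520.
Rounding down: Red 5, Blue 2, Green 5, Gold 6, Silver 2 (total 20).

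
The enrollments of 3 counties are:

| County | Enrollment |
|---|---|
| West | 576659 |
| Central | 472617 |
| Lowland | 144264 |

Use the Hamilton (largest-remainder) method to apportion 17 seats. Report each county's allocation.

West=8, Central=7, Lowland=2

Total 1193540; standard divisor 1193540/17 ≈ 70208.235.
Standard quotas: West 8.2136, Central 6.7316, Lowland 2.0548.
Lower quotas: West 8, Central 6, Lowland 2 (sum 16, leaving 1 seat).
Remainders in descending order: Central 0.7316, West 0.2136, Lowland 0.0548.
The surplus seat goes to Central.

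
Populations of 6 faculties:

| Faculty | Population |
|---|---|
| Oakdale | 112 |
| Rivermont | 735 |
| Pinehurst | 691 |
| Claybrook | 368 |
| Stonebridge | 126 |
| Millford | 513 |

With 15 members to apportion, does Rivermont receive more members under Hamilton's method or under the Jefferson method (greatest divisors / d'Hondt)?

Jefferson

Hamilton: Oakdale 1, Rivermont 4, Pinehurst 4, Claybrook 2, Stonebridge 1, Millford 3.
Jefferson: Oakdale 0, Rivermont 5, Pinehurst 5, Claybrook 2, Stonebridge 0, Millford 3.
Rivermont gets 4 under Hamilton and 5 under Jefferson.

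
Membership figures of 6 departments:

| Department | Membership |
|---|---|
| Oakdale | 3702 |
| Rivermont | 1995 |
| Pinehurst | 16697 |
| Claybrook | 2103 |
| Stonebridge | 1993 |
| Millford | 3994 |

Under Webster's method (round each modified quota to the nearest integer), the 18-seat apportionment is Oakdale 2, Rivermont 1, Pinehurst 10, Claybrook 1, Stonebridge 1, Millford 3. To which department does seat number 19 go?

Priority for the next seat is population ÷ (current seats + 0.5).
Priorities: Oakdale 1480.800, Rivermont 1330.000, Pinehurst 1590.190, Claybrook 1402.000, Stonebridge 1328.667, Millford 1141.143.
Highest priority: Pinehurst.

Pinehurst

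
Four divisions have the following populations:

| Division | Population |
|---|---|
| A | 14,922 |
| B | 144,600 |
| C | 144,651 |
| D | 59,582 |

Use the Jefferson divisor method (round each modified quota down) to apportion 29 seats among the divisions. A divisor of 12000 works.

With modified divisor 12000: modified quotas A 1.244, B 12.050, C 12.054, D 4.965.
Rounding down: A 1, B 12, C 12, D 4 (total 29).

A=1, B=12, C=12, D=4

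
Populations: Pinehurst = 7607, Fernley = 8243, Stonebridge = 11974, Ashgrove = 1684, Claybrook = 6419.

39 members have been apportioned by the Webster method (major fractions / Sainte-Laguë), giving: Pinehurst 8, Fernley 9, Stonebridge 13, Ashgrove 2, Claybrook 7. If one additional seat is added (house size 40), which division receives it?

Priority for the next seat is population ÷ (current seats + 0.5).
Priorities: Pinehurst 894.941, Fernley 867.684, Stonebridge 886.963, Ashgrove 673.600, Claybrook 855.867.
Highest priority: Pinehurst.

Pinehurst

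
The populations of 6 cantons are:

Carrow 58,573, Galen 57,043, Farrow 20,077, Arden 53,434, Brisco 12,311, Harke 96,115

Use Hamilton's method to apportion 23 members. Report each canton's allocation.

Carrow: 5, Galen: 4, Farrow: 2, Arden: 4, Brisco: 1, Harke: 7

Total 297553; standard divisor 297553/23 ≈ 12937.087.
Standard quotas: Carrow 4.5275, Galen 4.4093, Farrow 1.5519, Arden 4.1303, Brisco 0.9516, Harke 7.4294.
Lower quotas: Carrow 4, Galen 4, Farrow 1, Arden 4, Brisco 0, Harke 7 (sum 20, leaving 3 seats).
Remainders in descending order: Brisco 0.9516, Farrow 0.5519, Carrow 0.5275, Harke 0.4294, Galen 0.4093, Arden 0.1303.
The surplus seats go to Brisco, Farrow, Carrow.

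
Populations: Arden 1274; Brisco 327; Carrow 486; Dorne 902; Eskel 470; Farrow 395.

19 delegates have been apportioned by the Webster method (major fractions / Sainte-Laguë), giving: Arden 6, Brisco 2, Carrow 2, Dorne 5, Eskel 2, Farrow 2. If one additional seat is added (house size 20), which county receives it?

Priority for the next seat is population ÷ (current seats + 0.5).
Priorities: Arden 196.000, Brisco 130.800, Carrow 194.400, Dorne 164.000, Eskel 188.000, Farrow 158.000.
Highest priority: Arden.

Arden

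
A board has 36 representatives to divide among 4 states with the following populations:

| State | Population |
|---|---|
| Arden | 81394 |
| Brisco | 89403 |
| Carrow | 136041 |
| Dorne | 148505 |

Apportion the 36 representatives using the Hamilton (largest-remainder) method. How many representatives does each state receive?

Standard divisor: 455343 ÷ 36 ≈ 12648.417.
Standard quotas: Arden 6.4351, Brisco 7.0683, Carrow 10.7556, Dorne 11.7410.
Lower quotas: Arden 6, Brisco 7, Carrow 10, Dorne 11 (sum 34, leaving 2 seats).
Remainders in descending order: Carrow 0.7556, Dorne 0.7410, Arden 0.4351, Brisco 0.0683.
The surplus seats go to Carrow, Dorne.

Arden 6, Brisco 7, Carrow 11, Dorne 12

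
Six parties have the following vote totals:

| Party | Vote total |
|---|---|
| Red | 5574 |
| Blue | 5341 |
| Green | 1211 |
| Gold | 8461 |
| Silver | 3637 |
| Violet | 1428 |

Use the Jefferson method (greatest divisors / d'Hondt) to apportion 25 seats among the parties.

Red 6; Blue 5; Green 1; Gold 9; Silver 3; Violet 1

Standard divisor 25652/25 ≈ 1026.08; standard quotas: Red 5.432, Blue 5.205, Green 1.180, Gold 8.246, Silver 3.545, Violet 1.392.
Rounding down gives 5, 5, 1, 8, 3, 1 = 23 seats, so the divisor must be adjusted.
With modified divisor 920: modified quotas Red 6.059, Blue 5.805, Green 1.316, Gold 9.197, Silver 3.953, Violet 1.552.
Rounding down: Red 6, Blue 5, Green 1, Gold 9, Silver 3, Violet 1 (total 25).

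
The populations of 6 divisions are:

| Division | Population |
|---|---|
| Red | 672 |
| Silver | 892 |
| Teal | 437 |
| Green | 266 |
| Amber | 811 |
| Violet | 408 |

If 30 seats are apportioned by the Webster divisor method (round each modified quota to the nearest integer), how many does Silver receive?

8

Standard divisor 3486/30 ≈ 116.2; standard quotas: Red 5.783, Silver 7.676, Teal 3.761, Green 2.289, Amber 6.979, Violet 3.511.
Rounding to the nearest integer gives 6, 8, 4, 2, 7, 4 = 31 seats, so the divisor must be adjusted.
With modified divisor 118: modified quotas Red 5.695, Silver 7.559, Teal 3.703, Green 2.254, Amber 6.873, Violet 3.458.
Rounding to the nearest integer: Red 6, Silver 8, Teal 4, Green 2, Amber 7, Violet 3 (total 30).
Silver receives 8.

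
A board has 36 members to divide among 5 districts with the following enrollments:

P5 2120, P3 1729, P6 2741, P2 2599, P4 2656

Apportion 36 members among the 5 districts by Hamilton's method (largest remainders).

Total 11845; standard divisor 11845/36 ≈ 329.028.
Standard quotas: P5 6.443, P3 5.255, P6 8.331, P2 7.899, P4 8.072.
Lower quotas: P5 6, P3 5, P6 8, P2 7, P4 8 (sum 34, leaving 2 seats).
Remainders in descending order: P2 0.899, P5 0.443, P6 0.331, P3 0.255, P4 0.072.
Largest remainders: P2, P5 receive the extra seats.

P5=7, P3=5, P6=8, P2=8, P4=8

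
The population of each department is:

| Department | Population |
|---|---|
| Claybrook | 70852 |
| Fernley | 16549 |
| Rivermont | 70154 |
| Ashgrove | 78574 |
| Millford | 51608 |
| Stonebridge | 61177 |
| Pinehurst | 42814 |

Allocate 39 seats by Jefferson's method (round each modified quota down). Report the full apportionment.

Claybrook 8, Fernley 1, Rivermont 7, Ashgrove 8, Millford 5, Stonebridge 6, Pinehurst 4

Standard divisor 391728/39 ≈ 10044.308; standard quotas: Claybrook 7.054, Fernley 1.648, Rivermont 6.984, Ashgrove 7.823, Millford 5.138, Stonebridge 6.091, Pinehurst 4.263.
Rounding down gives 7, 1, 6, 7, 5, 6, 4 = 36 seats, so the divisor must be adjusted.
With modified divisor 8800: modified quotas Claybrook 8.051, Fernley 1.881, Rivermont 7.972, Ashgrove 8.929, Millford 5.865, Stonebridge 6.952, Pinehurst 4.865.
Rounding down: Claybrook 8, Fernley 1, Rivermont 7, Ashgrove 8, Millford 5, Stonebridge 6, Pinehurst 4 (total 39).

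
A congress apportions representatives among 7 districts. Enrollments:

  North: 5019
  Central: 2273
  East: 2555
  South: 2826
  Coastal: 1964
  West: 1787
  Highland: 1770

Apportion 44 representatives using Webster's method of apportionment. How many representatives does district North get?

12

Standard divisor 18194/44 ≈ 413.5; standard quotas: North 12.138, Central 5.497, East 6.179, South 6.834, Coastal 4.750, West 4.322, Highland 4.281.
Rounding to the nearest integer gives 12, 5, 6, 7, 5, 4, 4 = 43 seats, so the divisor must be adjusted.
With modified divisor 410: modified quotas North 12.241, Central 5.544, East 6.232, South 6.893, Coastal 4.790, West 4.359, Highland 4.317.
Rounding to the nearest integer: North 12, Central 6, East 6, South 7, Coastal 5, West 4, Highland 4 (total 44).
North receives 12.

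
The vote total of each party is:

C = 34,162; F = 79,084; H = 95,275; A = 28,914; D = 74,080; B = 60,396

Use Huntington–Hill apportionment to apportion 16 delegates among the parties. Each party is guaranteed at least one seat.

With divisor 23493: modified quotas C 1.454, F 3.366, H 4.055, A 1.231, D 3.153, B 2.571.
Geometric-mean thresholds: C √(1·2)=1.414, F √(3·4)=3.464, H √(4·5)=4.472, A √(1·2)=1.414, D √(3·4)=3.464, B √(2·3)=2.449.
Each quota rounded against its threshold gives C 2, F 3, H 4, A 1, D 3, B 3 (total 16).

C 2, F 3, H 4, A 1, D 3, B 3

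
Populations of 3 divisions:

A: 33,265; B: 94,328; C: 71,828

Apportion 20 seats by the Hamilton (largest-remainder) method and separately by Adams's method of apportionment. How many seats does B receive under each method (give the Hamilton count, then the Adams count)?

Hamilton: A 3, B 10, C 7.
Adams: A 4, B 9, C 7.
B gets 10 under Hamilton and 9 under Adams.

10 and 9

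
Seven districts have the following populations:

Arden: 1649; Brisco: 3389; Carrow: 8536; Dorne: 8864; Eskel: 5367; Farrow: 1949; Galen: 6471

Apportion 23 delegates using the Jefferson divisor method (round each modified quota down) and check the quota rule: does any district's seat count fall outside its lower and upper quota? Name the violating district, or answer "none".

Standard quotas: Arden 1.047, Brisco 2.152, Carrow 5.420, Dorne 5.628, Eskel 3.408, Farrow 1.237, Galen 4.109.
Jefferson allocation: Arden 1, Brisco 2, Carrow 6, Dorne 6, Eskel 3, Farrow 1, Galen 4.
Every allocation lies between the lower and upper quota.

none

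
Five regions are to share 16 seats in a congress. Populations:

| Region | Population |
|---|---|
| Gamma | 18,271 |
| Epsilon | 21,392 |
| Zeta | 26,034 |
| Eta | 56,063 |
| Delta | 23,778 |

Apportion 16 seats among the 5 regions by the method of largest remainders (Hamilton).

Standard divisor: 145538 ÷ 16 ≈ 9096.125.
Standard quotas: Gamma 2.0087, Epsilon 2.3518, Zeta 2.8621, Eta 6.1634, Delta 2.6141.
Lower quotas: Gamma 2, Epsilon 2, Zeta 2, Eta 6, Delta 2 (sum 14, leaving 2 seats).
Remainders in descending order: Zeta 0.8621, Delta 0.6141, Epsilon 0.3518, Eta 0.1634, Gamma 0.0087.
The surplus seats go to Zeta, Delta.

Gamma: 2, Epsilon: 2, Zeta: 3, Eta: 6, Delta: 3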